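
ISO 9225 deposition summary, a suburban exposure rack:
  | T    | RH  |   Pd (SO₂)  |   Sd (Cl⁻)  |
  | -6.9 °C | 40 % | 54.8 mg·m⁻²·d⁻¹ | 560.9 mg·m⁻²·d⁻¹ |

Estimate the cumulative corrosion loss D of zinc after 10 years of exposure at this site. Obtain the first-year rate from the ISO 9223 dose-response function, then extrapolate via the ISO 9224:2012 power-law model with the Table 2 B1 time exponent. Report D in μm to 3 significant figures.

D(10) = 4.83 μm

zinc: f(T) = +0.038·(T−10) [T≤10 °C] = -0.6422
  SO₂ term: 0.0129·54.8^0.44·exp(0.046·40-0.6422) = 0.2488
  Cl⁻ term: 0.0175·560.9^0.57·exp(0.008·40+0.085·-6.9) = 0.4945
  r_corr = 0.2488 + 0.4945 = 0.7433 μm/a
Power-law: D(10) = r_corr · 10^0.813
  D(10) = 0.7433 × 10^0.813 = 0.7433 × 6.501 = 4.832 μm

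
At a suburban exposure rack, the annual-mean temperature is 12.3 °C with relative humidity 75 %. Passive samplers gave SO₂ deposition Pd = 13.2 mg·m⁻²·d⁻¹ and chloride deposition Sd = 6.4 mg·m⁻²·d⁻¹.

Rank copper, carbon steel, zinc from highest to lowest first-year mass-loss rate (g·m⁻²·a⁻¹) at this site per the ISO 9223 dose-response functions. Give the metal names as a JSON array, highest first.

["carbon steel", "copper", "zinc"]

copper: f(T) = -0.080·(T−10) [T>10 °C] = -0.1840
  Pd branch = 0.0053·Pd^0.26·e^(0.059·RH+f) = 0.7202 μm/a
  Sd branch = 0.01025·Sd^0.27·e^(0.036·RH+0.049·T) = 0.46 μm/a
  r_corr = 0.7202 + 0.46 = 1.18 μm/a
  mass loss = 1.18 μm/a × 8.96 g/cm³ = 10.57 g·m⁻²·a⁻¹
carbon steel: temperature factor f = -0.054·(2.3) = -0.1242
  SO₂ term: 1.77·13.2^0.52·exp(0.02·75-0.1242) = 26.8
  Sd branch = 0.102·Sd^0.62·e^(0.033·RH+0.04·T) = 6.266 μm/a
  sum: 26.8 + 6.266 → r_corr = 33.07 μm/a
  mass loss = 33.07 μm/a × 7.85 g/cm³ = 259.6 g·m⁻²·a⁻¹
zinc: f(T) = -0.071·(T−10) [T>10 °C] = -0.1633
  Pd branch = 0.0129·Pd^0.44·e^(0.046·RH+f) = 1.074 μm/a
  Cl⁻ term: 0.0175·6.4^0.57·exp(0.008·75+0.085·12.3) = 0.2613
  sum: 1.074 + 0.2613 → r_corr = 1.335 μm/a
  mass loss = 1.335 μm/a × 7.14 g/cm³ = 9.535 g·m⁻²·a⁻¹
Ordering by g·m⁻²·a⁻¹: carbon steel (260) > copper (10.6) > zinc (9.53)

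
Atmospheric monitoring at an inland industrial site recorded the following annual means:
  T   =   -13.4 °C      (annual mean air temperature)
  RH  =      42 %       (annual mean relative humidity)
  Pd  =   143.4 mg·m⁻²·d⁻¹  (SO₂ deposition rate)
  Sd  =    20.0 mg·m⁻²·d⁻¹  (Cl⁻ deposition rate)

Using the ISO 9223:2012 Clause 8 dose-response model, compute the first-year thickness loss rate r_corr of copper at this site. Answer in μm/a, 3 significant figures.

r_corr = 0.0662 μm/a

copper: T≤10 °C ⇒ hinge +0.126·(-13.4−10) = -2.9484
  sulphur-dioxide contribution → 0.01204 μm/a
  chloride contribution → 0.05414 μm/a
  ⇒ r_corr(copper) = 0.06618 μm/a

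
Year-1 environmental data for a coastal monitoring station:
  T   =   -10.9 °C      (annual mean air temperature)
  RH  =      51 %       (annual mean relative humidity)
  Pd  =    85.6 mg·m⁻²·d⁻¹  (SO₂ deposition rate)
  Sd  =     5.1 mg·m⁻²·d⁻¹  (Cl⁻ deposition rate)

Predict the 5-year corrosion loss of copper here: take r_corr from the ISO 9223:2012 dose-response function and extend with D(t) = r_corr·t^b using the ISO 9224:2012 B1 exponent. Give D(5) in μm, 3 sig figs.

D(5) = 0.243 μm

copper: T≤10 °C ⇒ hinge +0.126·(-10.9−10) = -2.6334
  Pd branch = 0.0053·Pd^0.26·e^(0.059·RH+f) = 0.02454 μm/a
  Cl⁻ term: 0.01025·5.1^0.27·exp(0.036·51+0.049·-10.9) = 0.0585
  r_corr = 0.02454 + 0.0585 = 0.08304 μm/a
Power-law: D(5) = r_corr · 5^0.667
  D(5) = 0.08304 × 5^0.667 = 0.08304 × 2.926 = 0.2429 μm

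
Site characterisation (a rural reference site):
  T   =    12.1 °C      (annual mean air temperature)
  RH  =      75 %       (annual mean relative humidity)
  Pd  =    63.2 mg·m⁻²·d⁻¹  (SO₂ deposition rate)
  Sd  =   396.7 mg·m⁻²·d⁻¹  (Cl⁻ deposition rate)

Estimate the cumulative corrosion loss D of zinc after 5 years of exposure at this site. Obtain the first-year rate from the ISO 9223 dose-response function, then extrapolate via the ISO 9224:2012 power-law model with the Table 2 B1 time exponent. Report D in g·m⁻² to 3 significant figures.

D(5) = 129 g·m⁻²

zinc: temperature factor f = -0.071·(2.1) = -0.1491
  Pd branch = 0.0129·Pd^0.44·e^(0.046·RH+f) = 2.17 μm/a
  Sd branch = 0.0175·Sd^0.57·e^(0.008·RH+0.085·T) = 2.7 μm/a
  r_corr = 2.17 + 2.7 = 4.87 μm/a
Power-law: D(5) = r_corr · 5^0.813
  D(5) = 4.87 × 5^0.813 = 4.87 × 3.701 = 18.02 μm
  Mass loss = 18.02 μm × 7.14 g/cm³ = 128.7 g·m⁻²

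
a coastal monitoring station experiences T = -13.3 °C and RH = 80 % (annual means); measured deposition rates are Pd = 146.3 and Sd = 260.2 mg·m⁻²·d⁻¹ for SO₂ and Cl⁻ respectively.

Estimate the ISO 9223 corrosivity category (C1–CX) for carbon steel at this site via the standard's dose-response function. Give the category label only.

carbon steel: f(T) = +0.150·(T−10) [T≤10 °C] = -3.4950
  SO₂ term: 1.77·146.3^0.52·exp(0.02·80-3.4950) = 3.556
  Cl⁻ term: 0.102·260.2^0.62·exp(0.033·80+0.04·-13.3) = 26.4
  sum: 3.556 + 26.4 → r_corr = 29.95 μm/a
30 μm/a falls in (25, 50] for carbon steel → category C3

C3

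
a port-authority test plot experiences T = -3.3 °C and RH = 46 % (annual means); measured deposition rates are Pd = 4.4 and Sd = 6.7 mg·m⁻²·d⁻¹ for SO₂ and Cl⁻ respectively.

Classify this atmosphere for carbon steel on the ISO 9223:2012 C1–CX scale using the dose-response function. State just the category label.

carbon steel: f(T) = +0.150·(T−10) [T≤10 °C] = -1.9950
  SO₂ term: 1.77·4.4^0.52·exp(0.02·46-1.9950) = 1.305
  Cl⁻ term: 0.102·6.7^0.62·exp(0.033·46+0.04·-3.3) = 1.326
  r_corr = 1.305 + 1.326 = 2.632 μm/a
2.63 μm/a falls in (1.3, 25] for carbon steel → category C2

C2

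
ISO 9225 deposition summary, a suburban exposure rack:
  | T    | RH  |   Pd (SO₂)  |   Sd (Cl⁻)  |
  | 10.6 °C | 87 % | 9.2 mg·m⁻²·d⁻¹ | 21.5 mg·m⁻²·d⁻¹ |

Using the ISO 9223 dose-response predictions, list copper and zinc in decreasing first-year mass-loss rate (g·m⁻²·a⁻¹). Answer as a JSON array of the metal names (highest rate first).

["copper", "zinc"]

copper: T>10 °C ⇒ hinge -0.080·(10.6−10) = -0.0480
  sulphur-dioxide contribution → 1.525 μm/a
  chloride contribution → 0.9042 μm/a
  total first-year rate 2.429 μm/a
  mass loss = 2.429 μm/a × 8.96 g/cm³ = 21.76 g·m⁻²·a⁻¹
zinc: temperature factor f = -0.071·(0.6) = -0.0426
  sulphur-dioxide contribution → 1.796 μm/a
  chloride contribution → 0.4967 μm/a
  total first-year rate 2.292 μm/a
  mass loss = 2.292 μm/a × 7.14 g/cm³ = 16.37 g·m⁻²·a⁻¹
Ordering by g·m⁻²·a⁻¹: copper (21.8) > zinc (16.4)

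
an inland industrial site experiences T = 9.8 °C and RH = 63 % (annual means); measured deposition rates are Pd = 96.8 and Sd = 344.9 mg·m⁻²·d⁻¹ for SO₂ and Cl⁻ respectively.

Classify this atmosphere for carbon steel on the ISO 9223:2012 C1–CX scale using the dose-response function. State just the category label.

carbon steel: temperature factor f = +0.150·(-0.2) = -0.0300
  Pd branch = 1.77·Pd^0.52·e^(0.02·RH+f) = 65.28 μm/a
  Cl⁻ term: 0.102·344.9^0.62·exp(0.033·63+0.04·9.8) = 45.2
  r_corr = 65.28 + 45.2 = 110.5 μm/a
110 μm/a falls in (80, 200] for carbon steel → category C5

C5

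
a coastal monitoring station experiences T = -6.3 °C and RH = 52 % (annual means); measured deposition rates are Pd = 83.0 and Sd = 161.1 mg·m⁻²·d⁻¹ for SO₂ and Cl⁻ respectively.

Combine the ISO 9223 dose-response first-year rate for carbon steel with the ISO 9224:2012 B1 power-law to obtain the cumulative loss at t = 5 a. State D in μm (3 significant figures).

D(5) = 33.9 μm

carbon steel: temperature factor f = +0.150·(-16.3) = -2.4450
  sulphur-dioxide contribution → 4.322 μm/a
  chloride contribution → 10.3 μm/a
  total first-year rate 14.62 μm/a
Power-law: D(5) = r_corr · 5^0.523
  D(5) = 14.62 × 5^0.523 = 14.62 × 2.32 = 33.93 μm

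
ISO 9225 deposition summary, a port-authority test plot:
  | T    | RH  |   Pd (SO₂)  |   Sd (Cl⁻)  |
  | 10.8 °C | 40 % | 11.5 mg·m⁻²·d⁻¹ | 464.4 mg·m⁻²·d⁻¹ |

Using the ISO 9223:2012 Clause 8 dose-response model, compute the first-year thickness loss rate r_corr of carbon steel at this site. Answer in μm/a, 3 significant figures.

carbon steel: temperature factor f = -0.054·(0.8) = -0.0432
  SO₂ term: 1.77·11.5^0.52·exp(0.02·40-0.0432) = 13.43
  Sd branch = 0.102·Sd^0.62·e^(0.033·RH+0.04·T) = 26.48 μm/a
  r_corr = 13.43 + 26.48 = 39.92 μm/a

r_corr = 39.9 μm/a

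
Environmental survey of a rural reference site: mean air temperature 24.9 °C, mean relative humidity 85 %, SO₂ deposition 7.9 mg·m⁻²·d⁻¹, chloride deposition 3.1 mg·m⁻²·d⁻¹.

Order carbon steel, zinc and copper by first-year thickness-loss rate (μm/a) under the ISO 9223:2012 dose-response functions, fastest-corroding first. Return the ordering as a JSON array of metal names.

["carbon steel", "copper", "zinc"]

carbon steel: temperature factor f = -0.054·(14.9) = -0.8046
  sulphur-dioxide contribution → 12.69 μm/a
  chloride contribution → 9.204 μm/a
  total first-year rate 21.9 μm/a
zinc: T>10 °C ⇒ hinge -0.071·(24.9−10) = -1.0579
  sulphur-dioxide contribution → 0.5549 μm/a
  chloride contribution → 0.5465 μm/a
  ⇒ r_corr(zinc) = 1.101 μm/a
copper: f(T) = -0.080·(T−10) [T>10 °C] = -1.1920
  sulphur-dioxide contribution → 0.4149 μm/a
  chloride contribution → 1.005 μm/a
  ⇒ r_corr(copper) = 1.42 μm/a
Ordering by μm/a: carbon steel (21.9) > copper (1.42) > zinc (1.1)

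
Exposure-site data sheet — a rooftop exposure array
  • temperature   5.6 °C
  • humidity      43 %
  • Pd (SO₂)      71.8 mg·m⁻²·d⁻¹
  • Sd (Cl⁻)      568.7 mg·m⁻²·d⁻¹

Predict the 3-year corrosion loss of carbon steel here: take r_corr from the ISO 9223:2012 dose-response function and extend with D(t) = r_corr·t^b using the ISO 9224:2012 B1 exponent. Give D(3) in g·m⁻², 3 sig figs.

carbon steel: T≤10 °C ⇒ hinge +0.150·(5.6−10) = -0.6600
  Pd branch = 1.77·Pd^0.52·e^(0.02·RH+f) = 19.95 μm/a
  Cl⁻ term: 0.102·568.7^0.62·exp(0.033·43+0.04·5.6) = 26.93
  r_corr = 19.95 + 26.93 = 46.88 μm/a
Long-term exponent b (ISO 9224 Table 2, B1) = 0.523
  D(3) = 46.88 × 3^0.523 = 46.88 × 1.776 = 83.28 μm
  Mass loss = 83.28 μm × 7.85 g/cm³ = 653.7 g·m⁻²

D(3) = 654 g·m⁻²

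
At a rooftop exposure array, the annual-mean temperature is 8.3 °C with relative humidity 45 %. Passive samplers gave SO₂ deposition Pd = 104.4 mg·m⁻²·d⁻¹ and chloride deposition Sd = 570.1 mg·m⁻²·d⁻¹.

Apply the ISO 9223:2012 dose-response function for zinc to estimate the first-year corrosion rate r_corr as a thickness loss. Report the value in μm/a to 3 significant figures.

r_corr = 2.63 μm/a

zinc: T≤10 °C ⇒ hinge +0.038·(8.3−10) = -0.0646
  sulphur-dioxide contribution → 0.7409 μm/a
  chloride contribution → 1.891 μm/a
  total first-year rate 2.632 μm/a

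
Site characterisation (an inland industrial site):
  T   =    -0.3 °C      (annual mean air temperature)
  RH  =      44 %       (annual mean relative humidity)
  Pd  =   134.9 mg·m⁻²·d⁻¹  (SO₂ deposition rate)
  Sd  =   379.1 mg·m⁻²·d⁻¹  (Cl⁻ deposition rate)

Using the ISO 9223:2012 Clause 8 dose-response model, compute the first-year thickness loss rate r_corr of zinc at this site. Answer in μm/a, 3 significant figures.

zinc: temperature factor f = +0.038·(-10.3) = -0.3914
  Pd branch = 0.0129·Pd^0.44·e^(0.046·RH+f) = 0.5712 μm/a
  Cl⁻ term: 0.0175·379.1^0.57·exp(0.008·44+0.085·-0.3) = 0.7157
  sum: 0.5712 + 0.7157 → r_corr = 1.287 μm/a

r_corr = 1.29 μm/a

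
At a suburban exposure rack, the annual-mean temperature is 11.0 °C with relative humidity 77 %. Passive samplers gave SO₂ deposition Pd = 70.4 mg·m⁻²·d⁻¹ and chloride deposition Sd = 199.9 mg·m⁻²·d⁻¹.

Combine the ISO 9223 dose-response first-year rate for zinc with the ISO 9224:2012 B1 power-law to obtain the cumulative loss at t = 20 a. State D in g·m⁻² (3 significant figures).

zinc: temperature factor f = -0.071·(1.0) = -0.0710
  Pd branch = 0.0129·Pd^0.44·e^(0.046·RH+f) = 2.697 μm/a
  Cl⁻ term: 0.0175·199.9^0.57·exp(0.008·77+0.085·11.0) = 1.691
  sum: 2.697 + 1.691 → r_corr = 4.388 μm/a
Long-term exponent b (ISO 9224 Table 2, B1) = 0.813
  D(20) = 4.388 × 20^0.813 = 4.388 × 11.42 = 50.12 μm
  Mass loss = 50.12 μm × 7.14 g/cm³ = 357.9 g·m⁻²

D(20) = 358 g·m⁻²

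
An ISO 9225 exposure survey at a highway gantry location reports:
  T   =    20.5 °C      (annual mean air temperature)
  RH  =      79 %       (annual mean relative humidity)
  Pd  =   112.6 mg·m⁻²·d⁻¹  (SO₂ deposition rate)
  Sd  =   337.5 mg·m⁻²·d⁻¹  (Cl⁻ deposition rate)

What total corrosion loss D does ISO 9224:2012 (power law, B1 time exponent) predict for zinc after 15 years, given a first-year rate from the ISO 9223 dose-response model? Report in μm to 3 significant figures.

zinc: f(T) = -0.071·(T−10) [T>10 °C] = -0.7455
  Pd branch = 0.0129·Pd^0.44·e^(0.046·RH+f) = 1.852 μm/a
  Cl⁻ term: 0.0175·337.5^0.57·exp(0.008·79+0.085·20.5) = 5.193
  r_corr = 1.852 + 5.193 = 7.045 μm/a
Long-term exponent b (ISO 9224 Table 2, B1) = 0.813
  D(15) = 7.045 × 15^0.813 = 7.045 × 9.04 = 63.69 μm

D(15) = 63.7 μm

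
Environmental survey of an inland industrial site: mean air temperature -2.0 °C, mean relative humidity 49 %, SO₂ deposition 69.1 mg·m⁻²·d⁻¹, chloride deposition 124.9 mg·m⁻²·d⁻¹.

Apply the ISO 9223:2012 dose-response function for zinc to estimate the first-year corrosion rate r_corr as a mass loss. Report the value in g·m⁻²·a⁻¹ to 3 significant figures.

r_corr = 6.03 g·m⁻²·a⁻¹

zinc: f(T) = +0.038·(T−10) [T≤10 °C] = -0.4560
  SO₂ term: 0.0129·69.1^0.44·exp(0.046·49-0.4560) = 0.5021
  Cl⁻ term: 0.0175·124.9^0.57·exp(0.008·49+0.085·-2.0) = 0.3424
  r_corr = 0.5021 + 0.3424 = 0.8445 μm/a
Convert to mass loss: 0.8445 μm/a × 7.14 g/cm³ = 6.03 g·m⁻²·a⁻¹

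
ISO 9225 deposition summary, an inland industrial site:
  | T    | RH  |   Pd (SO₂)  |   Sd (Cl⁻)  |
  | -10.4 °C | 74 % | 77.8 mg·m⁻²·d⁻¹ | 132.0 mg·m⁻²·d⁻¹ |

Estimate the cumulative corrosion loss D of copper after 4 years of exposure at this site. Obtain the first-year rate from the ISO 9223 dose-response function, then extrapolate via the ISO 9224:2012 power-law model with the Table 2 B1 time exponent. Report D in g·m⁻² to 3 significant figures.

copper: T≤10 °C ⇒ hinge +0.126·(-10.4−10) = -2.5704
  SO₂ term: 0.0053·77.8^0.26·exp(0.059·74-2.5704) = 0.09903
  Sd branch = 0.01025·Sd^0.27·e^(0.036·RH+0.049·T) = 0.3303 μm/a
  sum: 0.09903 + 0.3303 → r_corr = 0.4293 μm/a
ISO 9224: D(t) = r_corr · t^b with b = 0.667 (copper, B1)
  D(4) = 0.4293 × 4^0.667 = 0.4293 × 2.521 = 1.082 μm
  Mass loss = 1.082 μm × 8.96 g/cm³ = 9.698 g·m⁻²

D(4) = 9.70 g·m⁻²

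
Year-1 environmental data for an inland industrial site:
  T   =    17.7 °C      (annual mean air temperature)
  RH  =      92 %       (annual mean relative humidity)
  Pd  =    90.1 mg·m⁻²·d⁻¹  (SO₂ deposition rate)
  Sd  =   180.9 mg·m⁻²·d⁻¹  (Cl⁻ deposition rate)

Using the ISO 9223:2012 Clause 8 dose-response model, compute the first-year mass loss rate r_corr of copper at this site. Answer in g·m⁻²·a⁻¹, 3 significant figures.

copper: f(T) = -0.080·(T−10) [T>10 °C] = -0.6160
  sulphur-dioxide contribution → 2.101 μm/a
  chloride contribution → 2.724 μm/a
  ⇒ r_corr(copper) = 4.825 μm/a
Convert to mass loss: 4.825 μm/a × 8.96 g/cm³ = 43.23 g·m⁻²·a⁻¹

r_corr = 43.2 g·m⁻²·a⁻¹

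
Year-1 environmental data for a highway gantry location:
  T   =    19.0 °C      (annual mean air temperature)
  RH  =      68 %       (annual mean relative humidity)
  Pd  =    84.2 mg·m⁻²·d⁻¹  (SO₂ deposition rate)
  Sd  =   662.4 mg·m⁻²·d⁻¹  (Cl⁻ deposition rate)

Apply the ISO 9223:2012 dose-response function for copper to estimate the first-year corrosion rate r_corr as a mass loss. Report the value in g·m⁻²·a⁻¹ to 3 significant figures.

r_corr = 19.6 g·m⁻²·a⁻¹

copper: f(T) = -0.080·(T−10) [T>10 °C] = -0.7200
  SO₂ term: 0.0053·84.2^0.26·exp(0.059·68-0.7200) = 0.4514
  Cl⁻ term: 0.01025·662.4^0.27·exp(0.036·68+0.049·19.0) = 1.737
  sum: 0.4514 + 1.737 → r_corr = 2.189 μm/a
Convert to mass loss: 2.189 μm/a × 8.96 g/cm³ = 19.61 g·m⁻²·a⁻¹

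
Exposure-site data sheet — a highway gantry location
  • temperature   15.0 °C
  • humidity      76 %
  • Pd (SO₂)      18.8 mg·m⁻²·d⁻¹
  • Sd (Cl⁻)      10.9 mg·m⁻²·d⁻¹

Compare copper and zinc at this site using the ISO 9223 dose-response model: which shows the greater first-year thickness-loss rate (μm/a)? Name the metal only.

copper: f(T) = -0.080·(T−10) [T>10 °C] = -0.4000
  Pd branch = 0.0053·Pd^0.26·e^(0.059·RH+f) = 0.6749 μm/a
  Sd branch = 0.01025·Sd^0.27·e^(0.036·RH+0.049·T) = 0.6284 μm/a
  r_corr = 0.6749 + 0.6284 = 1.303 μm/a
zinc: f(T) = -0.071·(T−10) [T>10 °C] = -0.3550
  Pd branch = 0.0129·Pd^0.44·e^(0.046·RH+f) = 1.085 μm/a
  Sd branch = 0.0175·Sd^0.57·e^(0.008·RH+0.085·T) = 0.4489 μm/a
  sum: 1.085 + 0.4489 → r_corr = 1.534 μm/a
Ordering by μm/a: zinc (1.53) > copper (1.3)

zinc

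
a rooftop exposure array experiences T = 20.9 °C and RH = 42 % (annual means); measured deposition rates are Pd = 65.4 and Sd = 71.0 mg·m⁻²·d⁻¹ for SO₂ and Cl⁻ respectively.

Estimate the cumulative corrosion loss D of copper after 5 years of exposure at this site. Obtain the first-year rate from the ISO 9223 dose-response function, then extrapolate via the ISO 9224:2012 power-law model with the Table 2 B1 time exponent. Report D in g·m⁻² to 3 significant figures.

D(5) = 12.8 g·m⁻²

copper: temperature factor f = -0.080·(10.9) = -0.8720
  SO₂ term: 0.0053·65.4^0.26·exp(0.059·42-0.8720) = 0.07831
  Sd branch = 0.01025·Sd^0.27·e^(0.036·RH+0.049·T) = 0.4092 μm/a
  sum: 0.07831 + 0.4092 → r_corr = 0.4875 μm/a
Power-law: D(5) = r_corr · 5^0.667
  D(5) = 0.4875 × 5^0.667 = 0.4875 × 2.926 = 1.426 μm
  Mass loss = 1.426 μm × 8.96 g/cm³ = 12.78 g·m⁻²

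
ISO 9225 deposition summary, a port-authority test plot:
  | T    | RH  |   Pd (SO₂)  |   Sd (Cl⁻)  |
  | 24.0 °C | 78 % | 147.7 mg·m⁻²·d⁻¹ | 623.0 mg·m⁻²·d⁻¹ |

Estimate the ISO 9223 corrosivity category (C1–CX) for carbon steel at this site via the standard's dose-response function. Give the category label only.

CX

carbon steel: temperature factor f = -0.054·(14.0) = -0.7560
  Pd branch = 1.77·Pd^0.52·e^(0.02·RH+f) = 53.12 μm/a
  Cl⁻ term: 0.102·623.0^0.62·exp(0.033·78+0.04·24.0) = 188.8
  sum: 53.12 + 188.8 → r_corr = 241.9 μm/a
Category bounds: 200…700 μm/a bracket r_corr ⇒ CX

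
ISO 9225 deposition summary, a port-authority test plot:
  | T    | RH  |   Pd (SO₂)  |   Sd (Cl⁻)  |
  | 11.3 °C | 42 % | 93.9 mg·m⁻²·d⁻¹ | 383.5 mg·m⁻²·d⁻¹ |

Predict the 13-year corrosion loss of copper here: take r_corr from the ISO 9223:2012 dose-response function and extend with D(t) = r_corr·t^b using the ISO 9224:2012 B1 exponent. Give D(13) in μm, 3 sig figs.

copper: temperature factor f = -0.080·(1.3) = -0.1040
  sulphur-dioxide contribution → 0.1854 μm/a
  chloride contribution → 0.4031 μm/a
  total first-year rate 0.5886 μm/a
Power-law: D(13) = r_corr · 13^0.667
  D(13) = 0.5886 × 13^0.667 = 0.5886 × 5.534 = 3.257 μm

D(13) = 3.26 μm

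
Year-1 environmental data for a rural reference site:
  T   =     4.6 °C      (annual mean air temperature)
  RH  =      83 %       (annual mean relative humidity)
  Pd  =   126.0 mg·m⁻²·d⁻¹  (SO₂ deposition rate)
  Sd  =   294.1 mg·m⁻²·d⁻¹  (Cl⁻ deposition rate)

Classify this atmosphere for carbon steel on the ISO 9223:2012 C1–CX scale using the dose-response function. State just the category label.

carbon steel: T≤10 °C ⇒ hinge +0.150·(4.6−10) = -0.8100
  SO₂ term: 1.77·126.0^0.52·exp(0.02·83-0.8100) = 51.21
  Sd branch = 0.102·Sd^0.62·e^(0.033·RH+0.04·T) = 64.34 μm/a
  sum: 51.21 + 64.34 → r_corr = 115.5 μm/a
ISO 9223 Table 2 (carbon steel): 80 < 116 ≤ 200 μm/a ⇒ C5

C5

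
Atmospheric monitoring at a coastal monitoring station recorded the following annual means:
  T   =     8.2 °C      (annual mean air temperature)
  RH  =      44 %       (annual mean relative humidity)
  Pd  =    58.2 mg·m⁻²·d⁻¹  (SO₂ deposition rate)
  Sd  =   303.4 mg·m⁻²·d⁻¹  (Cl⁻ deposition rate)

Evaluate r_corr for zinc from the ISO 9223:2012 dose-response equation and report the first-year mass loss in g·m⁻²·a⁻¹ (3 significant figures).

zinc: f(T) = +0.038·(T−10) [T≤10 °C] = -0.0684
  Pd branch = 0.0129·Pd^0.44·e^(0.046·RH+f) = 0.5451 μm/a
  Cl⁻ term: 0.0175·303.4^0.57·exp(0.008·44+0.085·8.2) = 1.298
  r_corr = 0.5451 + 1.298 = 1.843 μm/a
Convert to mass loss: 1.843 μm/a × 7.14 g/cm³ = 13.16 g·m⁻²·a⁻¹

r_corr = 13.2 g·m⁻²·a⁻¹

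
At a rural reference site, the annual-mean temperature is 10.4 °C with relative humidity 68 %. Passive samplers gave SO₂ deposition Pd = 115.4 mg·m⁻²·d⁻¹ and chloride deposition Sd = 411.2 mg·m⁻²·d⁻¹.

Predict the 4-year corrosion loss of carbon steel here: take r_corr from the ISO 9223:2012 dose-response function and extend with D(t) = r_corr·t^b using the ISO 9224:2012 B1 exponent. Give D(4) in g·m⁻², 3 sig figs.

carbon steel: temperature factor f = -0.054·(0.4) = -0.0216
  sulphur-dioxide contribution → 79.72 μm/a
  chloride contribution → 60.89 μm/a
  total first-year rate 140.6 μm/a
Long-term exponent b (ISO 9224 Table 2, B1) = 0.523
  D(4) = 140.6 × 4^0.523 = 140.6 × 2.065 = 290.3 μm
  Mass loss = 290.3 μm × 7.85 g/cm³ = 2279 g·m⁻²

D(4) = 2.28e+03 g·m⁻²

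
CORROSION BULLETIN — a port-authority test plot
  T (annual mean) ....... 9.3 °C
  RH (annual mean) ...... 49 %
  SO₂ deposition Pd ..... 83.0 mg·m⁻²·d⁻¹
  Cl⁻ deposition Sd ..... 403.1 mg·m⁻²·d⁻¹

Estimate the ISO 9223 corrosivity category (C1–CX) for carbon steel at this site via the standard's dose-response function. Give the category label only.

C4

carbon steel: T≤10 °C ⇒ hinge +0.150·(9.3−10) = -0.1050
  Pd branch = 1.77·Pd^0.52·e^(0.02·RH+f) = 42.26 μm/a
  Cl⁻ term: 0.102·403.1^0.62·exp(0.033·49+0.04·9.3) = 30.74
  sum: 42.26 + 30.74 → r_corr = 73 μm/a
ISO 9223 Table 2 (carbon steel): 50 < 73 ≤ 80 μm/a ⇒ C4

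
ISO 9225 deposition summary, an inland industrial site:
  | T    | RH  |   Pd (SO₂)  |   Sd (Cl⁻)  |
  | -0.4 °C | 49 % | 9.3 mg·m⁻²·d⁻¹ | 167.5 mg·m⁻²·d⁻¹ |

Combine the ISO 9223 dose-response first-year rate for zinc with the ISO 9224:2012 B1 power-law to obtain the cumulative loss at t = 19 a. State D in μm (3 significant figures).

D(19) = 7.50 μm

zinc: f(T) = +0.038·(T−10) [T≤10 °C] = -0.3952
  sulphur-dioxide contribution → 0.2208 μm/a
  chloride contribution → 0.4637 μm/a
  total first-year rate 0.6845 μm/a
Power-law: D(19) = r_corr · 19^0.813
  D(19) = 0.6845 × 19^0.813 = 0.6845 × 10.96 = 7.498 μm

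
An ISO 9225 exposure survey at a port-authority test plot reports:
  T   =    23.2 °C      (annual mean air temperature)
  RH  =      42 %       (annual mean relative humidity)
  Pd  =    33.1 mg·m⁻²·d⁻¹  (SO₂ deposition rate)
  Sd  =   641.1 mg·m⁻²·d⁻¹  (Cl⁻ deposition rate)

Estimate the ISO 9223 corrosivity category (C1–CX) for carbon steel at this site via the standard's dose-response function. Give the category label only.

carbon steel: f(T) = -0.054·(T−10) [T>10 °C] = -0.7128
  sulphur-dioxide contribution → 12.4 μm/a
  chloride contribution → 56.74 μm/a
  total first-year rate 69.14 μm/a
ISO 9223 Table 2 (carbon steel): 50 < 69.1 ≤ 80 μm/a ⇒ C4

C4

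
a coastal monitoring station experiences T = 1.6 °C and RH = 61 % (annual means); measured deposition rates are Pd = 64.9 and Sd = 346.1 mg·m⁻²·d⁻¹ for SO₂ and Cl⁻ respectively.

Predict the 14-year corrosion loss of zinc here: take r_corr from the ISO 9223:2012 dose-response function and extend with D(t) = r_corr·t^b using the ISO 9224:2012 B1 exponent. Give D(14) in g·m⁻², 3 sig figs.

zinc: T≤10 °C ⇒ hinge +0.038·(1.6−10) = -0.3192
  Pd branch = 0.0129·Pd^0.44·e^(0.046·RH+f) = 0.9727 μm/a
  Cl⁻ term: 0.0175·346.1^0.57·exp(0.008·61+0.085·1.6) = 0.9149
  sum: 0.9727 + 0.9149 → r_corr = 1.888 μm/a
ISO 9224: D(t) = r_corr · t^b with b = 0.813 (zinc, B1)
  D(14) = 1.888 × 14^0.813 = 1.888 × 8.547 = 16.13 μm
  Mass loss = 16.13 μm × 7.14 g/cm³ = 115.2 g·m⁻²

D(14) = 115 g·m⁻²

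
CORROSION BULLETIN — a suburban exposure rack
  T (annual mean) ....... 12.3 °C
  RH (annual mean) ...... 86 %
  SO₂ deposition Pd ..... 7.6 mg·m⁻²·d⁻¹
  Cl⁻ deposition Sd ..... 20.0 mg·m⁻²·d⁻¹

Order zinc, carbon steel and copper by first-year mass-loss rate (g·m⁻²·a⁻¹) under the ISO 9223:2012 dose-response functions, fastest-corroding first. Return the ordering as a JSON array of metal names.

zinc: T>10 °C ⇒ hinge -0.071·(12.3−10) = -0.1633
  SO₂ term: 0.0129·7.6^0.44·exp(0.046·86-0.1633) = 1.397
  Sd branch = 0.0175·Sd^0.57·e^(0.008·RH+0.085·T) = 0.5464 μm/a
  sum: 1.397 + 0.5464 → r_corr = 1.944 μm/a
  mass loss = 1.944 μm/a × 7.14 g/cm³ = 13.88 g·m⁻²·a⁻¹
carbon steel: temperature factor f = -0.054·(2.3) = -0.1242
  Pd branch = 1.77·Pd^0.52·e^(0.02·RH+f) = 25.06 μm/a
  Cl⁻ term: 0.102·20.0^0.62·exp(0.033·86+0.04·12.3) = 18.26
  r_corr = 25.06 + 18.26 = 43.32 μm/a
  mass loss = 43.32 μm/a × 7.85 g/cm³ = 340.1 g·m⁻²·a⁻¹
copper: f(T) = -0.080·(T−10) [T>10 °C] = -0.1840
  SO₂ term: 0.0053·7.6^0.26·exp(0.059·86-0.1840) = 1.194
  Sd branch = 0.01025·Sd^0.27·e^(0.036·RH+0.049·T) = 0.9297 μm/a
  sum: 1.194 + 0.9297 → r_corr = 2.124 μm/a
  mass loss = 2.124 μm/a × 8.96 g/cm³ = 19.03 g·m⁻²·a⁻¹
Ordering by g·m⁻²·a⁻¹: carbon steel (340) > copper (19) > zinc (13.9)

["carbon steel", "copper", "zinc"]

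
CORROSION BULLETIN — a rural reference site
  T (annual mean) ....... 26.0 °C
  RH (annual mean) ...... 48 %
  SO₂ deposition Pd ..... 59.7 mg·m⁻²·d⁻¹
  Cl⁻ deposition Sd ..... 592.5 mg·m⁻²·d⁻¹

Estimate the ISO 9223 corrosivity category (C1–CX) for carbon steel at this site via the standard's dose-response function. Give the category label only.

carbon steel: f(T) = -0.054·(T−10) [T>10 °C] = -0.8640
  SO₂ term: 1.77·59.7^0.52·exp(0.02·48-0.8640) = 16.34
  Cl⁻ term: 0.102·592.5^0.62·exp(0.033·48+0.04·26.0) = 73.66
  sum: 16.34 + 73.66 → r_corr = 90 μm/a
90 μm/a falls in (80, 200] for carbon steel → category C5

C5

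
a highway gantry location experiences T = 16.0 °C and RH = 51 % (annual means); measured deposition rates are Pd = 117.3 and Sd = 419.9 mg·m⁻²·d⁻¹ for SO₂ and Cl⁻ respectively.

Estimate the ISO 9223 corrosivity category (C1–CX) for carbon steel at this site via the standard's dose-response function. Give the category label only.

carbon steel: f(T) = -0.054·(T−10) [T>10 °C] = -0.3240
  SO₂ term: 1.77·117.3^0.52·exp(0.02·51-0.3240) = 42.29
  Cl⁻ term: 0.102·419.9^0.62·exp(0.033·51+0.04·16.0) = 44.04
  sum: 42.29 + 44.04 → r_corr = 86.33 μm/a
Category bounds: 80…200 μm/a bracket r_corr ⇒ C5

C5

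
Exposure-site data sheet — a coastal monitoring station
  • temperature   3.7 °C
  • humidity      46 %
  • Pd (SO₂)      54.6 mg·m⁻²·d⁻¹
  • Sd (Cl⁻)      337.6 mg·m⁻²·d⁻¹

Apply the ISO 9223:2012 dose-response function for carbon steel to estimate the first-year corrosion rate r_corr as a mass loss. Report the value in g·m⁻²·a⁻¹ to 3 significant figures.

carbon steel: temperature factor f = +0.150·(-6.3) = -0.9450
  SO₂ term: 1.77·54.6^0.52·exp(0.02·46-0.9450) = 13.82
  Cl⁻ term: 0.102·337.6^0.62·exp(0.033·46+0.04·3.7) = 19.94
  r_corr = 13.82 + 19.94 = 33.76 μm/a
Convert to mass loss: 33.76 μm/a × 7.85 g/cm³ = 265 g·m⁻²·a⁻¹

r_corr = 265 g·m⁻²·a⁻¹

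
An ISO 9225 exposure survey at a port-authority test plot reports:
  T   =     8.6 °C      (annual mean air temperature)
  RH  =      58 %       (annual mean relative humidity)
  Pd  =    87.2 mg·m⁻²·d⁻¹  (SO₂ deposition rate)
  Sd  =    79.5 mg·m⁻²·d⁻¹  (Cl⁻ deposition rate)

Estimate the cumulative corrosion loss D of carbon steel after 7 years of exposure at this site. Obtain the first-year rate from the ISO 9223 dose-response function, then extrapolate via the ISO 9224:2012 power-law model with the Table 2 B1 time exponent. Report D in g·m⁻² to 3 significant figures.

carbon steel: T≤10 °C ⇒ hinge +0.150·(8.6−10) = -0.2100
  SO₂ term: 1.77·87.2^0.52·exp(0.02·58-0.2100) = 46.73
  Cl⁻ term: 0.102·79.5^0.62·exp(0.033·58+0.04·8.6) = 14.7
  r_corr = 46.73 + 14.7 = 61.44 μm/a
ISO 9224: D(t) = r_corr · t^b with b = 0.523 (carbon steel, B1)
  D(7) = 61.44 × 7^0.523 = 61.44 × 2.767 = 170 μm
  Mass loss = 170 μm × 7.85 g/cm³ = 1334 g·m⁻²

D(7) = 1.33e+03 g·m⁻²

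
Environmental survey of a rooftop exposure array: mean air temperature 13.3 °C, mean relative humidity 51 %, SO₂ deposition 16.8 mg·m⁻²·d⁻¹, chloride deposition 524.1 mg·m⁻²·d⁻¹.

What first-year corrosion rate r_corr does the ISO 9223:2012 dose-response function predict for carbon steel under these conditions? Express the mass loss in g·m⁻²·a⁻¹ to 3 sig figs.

r_corr = 496 g·m⁻²·a⁻¹

carbon steel: f(T) = -0.054·(T−10) [T>10 °C] = -0.1782
  sulphur-dioxide contribution → 17.81 μm/a
  chloride contribution → 45.35 μm/a
  total first-year rate 63.16 μm/a
Convert to mass loss: 63.16 μm/a × 7.85 g/cm³ = 495.8 g·m⁻²·a⁻¹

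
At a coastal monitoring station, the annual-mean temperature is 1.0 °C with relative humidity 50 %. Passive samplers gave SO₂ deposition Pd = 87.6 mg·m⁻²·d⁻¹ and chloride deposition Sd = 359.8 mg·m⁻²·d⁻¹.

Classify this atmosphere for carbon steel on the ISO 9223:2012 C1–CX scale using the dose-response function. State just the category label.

carbon steel: T≤10 °C ⇒ hinge +0.150·(1.0−10) = -1.3500
  Pd branch = 1.77·Pd^0.52·e^(0.02·RH+f) = 12.77 μm/a
  Sd branch = 0.102·Sd^0.62·e^(0.033·RH+0.04·T) = 21.25 μm/a
  sum: 12.77 + 21.25 → r_corr = 34.01 μm/a
Category bounds: 25…50 μm/a bracket r_corr ⇒ C3

C3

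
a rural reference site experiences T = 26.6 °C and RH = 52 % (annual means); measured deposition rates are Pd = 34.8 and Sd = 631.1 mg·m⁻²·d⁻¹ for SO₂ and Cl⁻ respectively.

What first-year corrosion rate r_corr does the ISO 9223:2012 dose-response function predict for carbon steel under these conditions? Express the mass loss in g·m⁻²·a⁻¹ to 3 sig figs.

r_corr = 804 g·m⁻²·a⁻¹

carbon steel: temperature factor f = -0.054·(16.6) = -0.8964
  Pd branch = 1.77·Pd^0.52·e^(0.02·RH+f) = 12.94 μm/a
  Cl⁻ term: 0.102·631.1^0.62·exp(0.033·52+0.04·26.6) = 89.54
  r_corr = 12.94 + 89.54 = 102.5 μm/a
Convert to mass loss: 102.5 μm/a × 7.85 g/cm³ = 804.4 g·m⁻²·a⁻¹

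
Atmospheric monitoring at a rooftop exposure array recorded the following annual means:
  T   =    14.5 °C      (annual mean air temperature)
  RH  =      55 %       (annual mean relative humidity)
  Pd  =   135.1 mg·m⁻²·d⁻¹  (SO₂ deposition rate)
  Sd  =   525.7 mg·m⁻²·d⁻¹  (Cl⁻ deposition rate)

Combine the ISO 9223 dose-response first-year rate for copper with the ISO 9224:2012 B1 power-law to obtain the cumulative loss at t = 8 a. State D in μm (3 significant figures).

D(8) = 4.64 μm

copper: T>10 °C ⇒ hinge -0.080·(14.5−10) = -0.3600
  Pd branch = 0.0053·Pd^0.26·e^(0.059·RH+f) = 0.3398 μm/a
  Cl⁻ term: 0.01025·525.7^0.27·exp(0.036·55+0.049·14.5) = 0.82
  r_corr = 0.3398 + 0.82 = 1.16 μm/a
Power-law: D(8) = r_corr · 8^0.667
  D(8) = 1.16 × 8^0.667 = 1.16 × 4.003 = 4.642 μm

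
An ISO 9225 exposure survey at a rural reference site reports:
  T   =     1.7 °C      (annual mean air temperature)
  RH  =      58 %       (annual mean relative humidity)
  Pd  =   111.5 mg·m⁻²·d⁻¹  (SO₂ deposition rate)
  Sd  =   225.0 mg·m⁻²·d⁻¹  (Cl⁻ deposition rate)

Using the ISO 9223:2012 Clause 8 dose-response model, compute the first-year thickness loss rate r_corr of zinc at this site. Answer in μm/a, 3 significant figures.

zinc: f(T) = +0.038·(T−10) [T≤10 °C] = -0.3154
  Pd branch = 0.0129·Pd^0.44·e^(0.046·RH+f) = 1.079 μm/a
  Sd branch = 0.0175·Sd^0.57·e^(0.008·RH+0.085·T) = 0.7048 μm/a
  sum: 1.079 + 0.7048 → r_corr = 1.784 μm/a

r_corr = 1.78 μm/a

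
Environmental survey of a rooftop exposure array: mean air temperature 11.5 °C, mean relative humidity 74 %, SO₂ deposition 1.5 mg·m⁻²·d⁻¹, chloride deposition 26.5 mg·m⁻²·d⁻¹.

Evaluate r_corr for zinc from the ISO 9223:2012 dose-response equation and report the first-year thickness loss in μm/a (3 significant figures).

r_corr = 0.961 μm/a

zinc: T>10 °C ⇒ hinge -0.071·(11.5−10) = -0.1065
  Pd branch = 0.0129·Pd^0.44·e^(0.046·RH+f) = 0.417 μm/a
  Cl⁻ term: 0.0175·26.5^0.57·exp(0.008·74+0.085·11.5) = 0.5444
  r_corr = 0.417 + 0.5444 = 0.9614 μm/a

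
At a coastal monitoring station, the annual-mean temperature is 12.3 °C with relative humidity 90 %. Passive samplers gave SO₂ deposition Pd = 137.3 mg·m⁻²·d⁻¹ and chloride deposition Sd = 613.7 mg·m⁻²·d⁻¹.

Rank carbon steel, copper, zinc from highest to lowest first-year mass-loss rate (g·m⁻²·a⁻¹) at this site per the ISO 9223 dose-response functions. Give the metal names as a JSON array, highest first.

carbon steel: T>10 °C ⇒ hinge -0.054·(12.3−10) = -0.1242
  SO₂ term: 1.77·137.3^0.52·exp(0.02·90-0.1242) = 122.3
  Cl⁻ term: 0.102·613.7^0.62·exp(0.033·90+0.04·12.3) = 174
  sum: 122.3 + 174 → r_corr = 296.3 μm/a
  mass loss = 296.3 μm/a × 7.85 g/cm³ = 2326 g·m⁻²·a⁻¹
copper: f(T) = -0.080·(T−10) [T>10 °C] = -0.1840
  Pd branch = 0.0053·Pd^0.26·e^(0.059·RH+f) = 3.208 μm/a
  Cl⁻ term: 0.01025·613.7^0.27·exp(0.036·90+0.049·12.3) = 2.706
  r_corr = 3.208 + 2.706 = 5.914 μm/a
  mass loss = 5.914 μm/a × 8.96 g/cm³ = 52.99 g·m⁻²·a⁻¹
zinc: T>10 °C ⇒ hinge -0.071·(12.3−10) = -0.1633
  SO₂ term: 0.0129·137.3^0.44·exp(0.046·90-0.1633) = 6.001
  Sd branch = 0.0175·Sd^0.57·e^(0.008·RH+0.085·T) = 3.971 μm/a
  r_corr = 6.001 + 3.971 = 9.972 μm/a
  mass loss = 9.972 μm/a × 7.14 g/cm³ = 71.2 g·m⁻²·a⁻¹
Ordering by g·m⁻²·a⁻¹: carbon steel (2330) > zinc (71.2) > copper (53)

["carbon steel", "zinc", "copper"]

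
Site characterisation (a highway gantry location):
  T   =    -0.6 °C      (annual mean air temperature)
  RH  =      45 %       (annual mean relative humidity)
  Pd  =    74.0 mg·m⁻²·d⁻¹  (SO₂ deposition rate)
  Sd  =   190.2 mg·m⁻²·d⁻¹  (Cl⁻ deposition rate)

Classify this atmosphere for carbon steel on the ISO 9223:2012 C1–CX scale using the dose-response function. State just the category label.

C2

carbon steel: temperature factor f = +0.150·(-10.6) = -1.5900
  sulphur-dioxide contribution → 8.324 μm/a
  chloride contribution → 11.38 μm/a
  total first-year rate 19.71 μm/a
ISO 9223 Table 2 (carbon steel): 1.3 < 19.7 ≤ 25 μm/a ⇒ C2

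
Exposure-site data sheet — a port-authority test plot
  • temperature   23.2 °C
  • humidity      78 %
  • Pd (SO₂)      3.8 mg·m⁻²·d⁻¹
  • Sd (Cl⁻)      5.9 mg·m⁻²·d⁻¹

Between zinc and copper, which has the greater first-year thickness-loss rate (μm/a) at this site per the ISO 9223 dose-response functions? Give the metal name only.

copper

zinc: T>10 °C ⇒ hinge -0.071·(23.2−10) = -0.9372
  SO₂ term: 0.0129·3.8^0.44·exp(0.046·78-0.9372) = 0.3288
  Cl⁻ term: 0.0175·5.9^0.57·exp(0.008·78+0.085·23.2) = 0.6454
  sum: 0.3288 + 0.6454 → r_corr = 0.9742 μm/a
copper: T>10 °C ⇒ hinge -0.080·(23.2−10) = -1.0560
  SO₂ term: 0.0053·3.8^0.26·exp(0.059·78-1.0560) = 0.26
  Sd branch = 0.01025·Sd^0.27·e^(0.036·RH+0.049·T) = 0.8552 μm/a
  r_corr = 0.26 + 0.8552 = 1.115 μm/a
Ordering by μm/a: copper (1.12) > zinc (0.974)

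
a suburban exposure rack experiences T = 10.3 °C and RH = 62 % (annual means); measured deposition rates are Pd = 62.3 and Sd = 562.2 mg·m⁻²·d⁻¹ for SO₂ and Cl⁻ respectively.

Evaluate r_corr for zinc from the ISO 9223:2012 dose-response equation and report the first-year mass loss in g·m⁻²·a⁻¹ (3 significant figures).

zinc: f(T) = -0.071·(T−10) [T>10 °C] = -0.0213
  sulphur-dioxide contribution → 1.347 μm/a
  chloride contribution → 2.547 μm/a
  total first-year rate 3.895 μm/a
Convert to mass loss: 3.895 μm/a × 7.14 g/cm³ = 27.81 g·m⁻²·a⁻¹

r_corr = 27.8 g·m⁻²·a⁻¹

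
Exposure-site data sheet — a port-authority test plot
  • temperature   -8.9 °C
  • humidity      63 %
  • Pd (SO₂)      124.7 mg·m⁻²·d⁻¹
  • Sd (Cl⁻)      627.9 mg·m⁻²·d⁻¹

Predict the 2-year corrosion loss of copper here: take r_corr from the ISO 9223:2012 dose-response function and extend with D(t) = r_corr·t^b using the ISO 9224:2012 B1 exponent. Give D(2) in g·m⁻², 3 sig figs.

D(2) = 6.19 g·m⁻²

copper: f(T) = +0.126·(T−10) [T≤10 °C] = -2.3814
  SO₂ term: 0.0053·124.7^0.26·exp(0.059·63-2.3814) = 0.07067
  Cl⁻ term: 0.01025·627.9^0.27·exp(0.036·63+0.049·-8.9) = 0.3645
  r_corr = 0.07067 + 0.3645 = 0.4352 μm/a
Power-law: D(2) = r_corr · 2^0.667
  D(2) = 0.4352 × 2^0.667 = 0.4352 × 1.588 = 0.691 μm
  Mass loss = 0.691 μm × 8.96 g/cm³ = 6.191 g·m⁻²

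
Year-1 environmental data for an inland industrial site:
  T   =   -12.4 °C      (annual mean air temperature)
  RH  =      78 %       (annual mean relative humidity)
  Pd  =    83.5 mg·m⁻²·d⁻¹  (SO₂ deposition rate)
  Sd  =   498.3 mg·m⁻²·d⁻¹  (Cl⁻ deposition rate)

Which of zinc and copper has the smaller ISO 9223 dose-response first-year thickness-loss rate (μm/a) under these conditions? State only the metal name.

copper

zinc: T≤10 °C ⇒ hinge +0.038·(-12.4−10) = -0.8512
  SO₂ term: 0.0129·83.5^0.44·exp(0.046·78-0.8512) = 1.395
  Cl⁻ term: 0.0175·498.3^0.57·exp(0.008·78+0.085·-12.4) = 0.3925
  sum: 1.395 + 0.3925 → r_corr = 1.788 μm/a
copper: f(T) = +0.126·(T−10) [T≤10 °C] = -2.8224
  Pd branch = 0.0053·Pd^0.26·e^(0.059·RH+f) = 0.09926 μm/a
  Sd branch = 0.01025·Sd^0.27·e^(0.036·RH+0.049·T) = 0.4951 μm/a
  r_corr = 0.09926 + 0.4951 = 0.5943 μm/a
Ordering by μm/a: zinc (1.79) > copper (0.594)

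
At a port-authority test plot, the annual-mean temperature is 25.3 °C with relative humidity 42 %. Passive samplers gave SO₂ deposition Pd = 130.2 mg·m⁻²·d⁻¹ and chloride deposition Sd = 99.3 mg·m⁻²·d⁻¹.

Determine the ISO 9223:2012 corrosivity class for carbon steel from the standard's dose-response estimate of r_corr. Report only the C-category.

carbon steel: T>10 °C ⇒ hinge -0.054·(25.3−10) = -0.8262
  SO₂ term: 1.77·130.2^0.52·exp(0.02·42-0.8262) = 22.57
  Sd branch = 0.102·Sd^0.62·e^(0.033·RH+0.04·T) = 19.42 μm/a
  sum: 22.57 + 19.42 → r_corr = 41.99 μm/a
42 μm/a falls in (25, 50] for carbon steel → category C3

C3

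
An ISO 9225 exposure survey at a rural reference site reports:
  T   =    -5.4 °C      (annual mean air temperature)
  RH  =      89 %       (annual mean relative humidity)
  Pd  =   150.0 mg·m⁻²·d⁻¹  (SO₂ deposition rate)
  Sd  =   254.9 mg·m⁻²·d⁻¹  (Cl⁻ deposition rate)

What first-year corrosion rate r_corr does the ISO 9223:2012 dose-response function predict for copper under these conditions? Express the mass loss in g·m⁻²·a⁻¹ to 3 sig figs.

r_corr = 12.5 g·m⁻²·a⁻¹

copper: f(T) = +0.126·(T−10) [T≤10 °C] = -1.9404
  Pd branch = 0.0053·Pd^0.26·e^(0.059·RH+f) = 0.5344 μm/a
  Sd branch = 0.01025·Sd^0.27·e^(0.036·RH+0.049·T) = 0.865 μm/a
  r_corr = 0.5344 + 0.865 = 1.399 μm/a
Convert to mass loss: 1.399 μm/a × 8.96 g/cm³ = 12.54 g·m⁻²·a⁻¹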